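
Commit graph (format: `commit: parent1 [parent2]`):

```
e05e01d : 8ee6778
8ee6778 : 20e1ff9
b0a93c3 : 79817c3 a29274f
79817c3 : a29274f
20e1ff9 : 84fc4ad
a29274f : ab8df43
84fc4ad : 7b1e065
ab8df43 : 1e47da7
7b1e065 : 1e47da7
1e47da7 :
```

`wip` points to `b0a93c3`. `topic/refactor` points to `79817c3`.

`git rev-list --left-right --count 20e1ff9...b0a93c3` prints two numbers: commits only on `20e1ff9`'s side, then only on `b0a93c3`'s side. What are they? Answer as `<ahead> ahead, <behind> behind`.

Reachable from 20e1ff9: {1e47da7, 20e1ff9, 7b1e065, 84fc4ad}.
Reachable from b0a93c3: {1e47da7, 79817c3, a29274f, ab8df43, b0a93c3}.
Only in 20e1ff9's history (ahead): {20e1ff9, 7b1e065, 84fc4ad} — 3.
Only in b0a93c3's history (behind): {79817c3, a29274f, ab8df43, b0a93c3} — 4.

3 ahead, 4 behind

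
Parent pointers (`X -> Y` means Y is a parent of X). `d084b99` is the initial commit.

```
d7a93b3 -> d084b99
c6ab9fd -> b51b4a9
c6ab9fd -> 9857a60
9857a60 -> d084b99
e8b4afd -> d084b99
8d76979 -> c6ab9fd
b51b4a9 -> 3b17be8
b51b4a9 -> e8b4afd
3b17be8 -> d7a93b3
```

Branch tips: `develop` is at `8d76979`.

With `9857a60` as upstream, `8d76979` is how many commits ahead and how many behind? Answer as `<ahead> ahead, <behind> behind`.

6 ahead, 0 behind

Reachable from 8d76979: {3b17be8, 8d76979, 9857a60, b51b4a9, c6ab9fd, d084b99, d7a93b3, e8b4afd}.
Reachable from 9857a60: {9857a60, d084b99}.
Only in 8d76979's history (ahead): {3b17be8, 8d76979, b51b4a9, c6ab9fd, d7a93b3, e8b4afd} — 6.
Only in 9857a60's history (behind): {} — 0.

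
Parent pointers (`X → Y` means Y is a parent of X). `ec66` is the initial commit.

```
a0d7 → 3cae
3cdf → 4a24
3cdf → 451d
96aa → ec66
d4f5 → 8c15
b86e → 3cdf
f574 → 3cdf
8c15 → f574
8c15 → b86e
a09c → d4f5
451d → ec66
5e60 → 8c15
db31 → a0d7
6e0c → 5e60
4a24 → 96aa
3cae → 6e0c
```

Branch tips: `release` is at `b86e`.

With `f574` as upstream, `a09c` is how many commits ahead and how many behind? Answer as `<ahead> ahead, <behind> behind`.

4 ahead, 0 behind

Reachable from a09c: {3cdf, 451d, 4a24, 8c15, 96aa, a09c, b86e, d4f5, ec66, f574}.
Reachable from f574: {3cdf, 451d, 4a24, 96aa, ec66, f574}.
Only in a09c's history (ahead): {8c15, a09c, b86e, d4f5} — 4.
Only in f574's history (behind): {} — 0.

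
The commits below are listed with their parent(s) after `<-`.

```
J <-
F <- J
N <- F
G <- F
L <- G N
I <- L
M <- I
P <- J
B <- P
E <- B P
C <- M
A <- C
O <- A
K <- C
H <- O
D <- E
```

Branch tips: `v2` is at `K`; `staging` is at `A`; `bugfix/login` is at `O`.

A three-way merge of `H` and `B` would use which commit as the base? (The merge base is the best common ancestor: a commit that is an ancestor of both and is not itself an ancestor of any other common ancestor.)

J

Ancestors of H: {A, C, F, G, H, I, J, L, M, N, O}.
Ancestors of B: {B, J, P}.
Common ancestors: {J}.
The only common ancestor is J, so it is the merge base.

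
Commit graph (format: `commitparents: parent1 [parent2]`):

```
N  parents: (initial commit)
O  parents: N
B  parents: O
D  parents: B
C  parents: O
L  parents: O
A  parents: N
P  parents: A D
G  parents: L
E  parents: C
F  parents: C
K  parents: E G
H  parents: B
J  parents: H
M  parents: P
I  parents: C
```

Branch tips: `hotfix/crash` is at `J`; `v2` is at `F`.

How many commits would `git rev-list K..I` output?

Reachable from I: {C, I, N, O}.
Reachable from K: {C, E, G, K, L, N, O}.
In I's history but not K's: {I} — 1 commit.

1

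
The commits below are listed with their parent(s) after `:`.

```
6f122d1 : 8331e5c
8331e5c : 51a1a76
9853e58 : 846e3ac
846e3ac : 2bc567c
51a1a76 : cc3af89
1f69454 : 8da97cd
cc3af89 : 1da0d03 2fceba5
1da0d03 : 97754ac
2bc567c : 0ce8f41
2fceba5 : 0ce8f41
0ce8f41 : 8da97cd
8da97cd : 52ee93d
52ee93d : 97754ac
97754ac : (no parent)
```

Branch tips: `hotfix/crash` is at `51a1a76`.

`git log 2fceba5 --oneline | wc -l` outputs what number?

5

Walking parent pointers from 2fceba5: reachable set = {0ce8f41, 2fceba5, 52ee93d, 8da97cd, 97754ac}.
That is 5 commits.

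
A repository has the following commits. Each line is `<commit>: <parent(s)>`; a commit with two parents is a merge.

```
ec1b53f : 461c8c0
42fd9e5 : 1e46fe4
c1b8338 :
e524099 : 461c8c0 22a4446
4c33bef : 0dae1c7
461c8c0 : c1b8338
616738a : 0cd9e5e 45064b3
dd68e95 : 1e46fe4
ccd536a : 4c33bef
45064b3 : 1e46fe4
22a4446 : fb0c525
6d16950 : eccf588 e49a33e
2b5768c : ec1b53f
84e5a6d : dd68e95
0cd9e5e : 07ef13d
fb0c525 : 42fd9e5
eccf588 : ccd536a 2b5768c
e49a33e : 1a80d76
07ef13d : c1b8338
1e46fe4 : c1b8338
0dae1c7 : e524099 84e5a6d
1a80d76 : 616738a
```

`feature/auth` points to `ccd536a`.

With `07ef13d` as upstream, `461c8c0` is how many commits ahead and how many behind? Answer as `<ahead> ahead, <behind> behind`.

1 ahead, 1 behind

Reachable from 461c8c0: {461c8c0, c1b8338}.
Reachable from 07ef13d: {07ef13d, c1b8338}.
Only in 461c8c0's history (ahead): {461c8c0} — 1.
Only in 07ef13d's history (behind): {07ef13d} — 1.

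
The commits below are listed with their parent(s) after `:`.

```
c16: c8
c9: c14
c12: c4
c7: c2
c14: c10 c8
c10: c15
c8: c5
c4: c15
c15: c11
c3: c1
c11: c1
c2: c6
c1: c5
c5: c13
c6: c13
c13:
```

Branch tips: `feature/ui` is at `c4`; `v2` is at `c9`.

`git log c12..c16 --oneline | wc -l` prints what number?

2

Reachable from c16: {c13, c16, c5, c8}.
Reachable from c12: {c1, c11, c12, c13, c15, c4, c5}.
In c16's history but not c12's: {c16, c8} — 2 commits.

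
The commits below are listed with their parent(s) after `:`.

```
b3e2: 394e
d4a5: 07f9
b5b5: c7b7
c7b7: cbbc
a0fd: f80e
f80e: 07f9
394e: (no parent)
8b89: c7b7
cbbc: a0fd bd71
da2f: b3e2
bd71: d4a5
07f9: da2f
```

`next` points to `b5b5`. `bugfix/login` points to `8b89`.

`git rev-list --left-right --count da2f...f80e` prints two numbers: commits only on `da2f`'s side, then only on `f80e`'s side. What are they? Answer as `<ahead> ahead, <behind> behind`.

0 ahead, 2 behind

Reachable from da2f: {394e, b3e2, da2f}.
Reachable from f80e: {07f9, 394e, b3e2, da2f, f80e}.
Only in da2f's history (ahead): {} — 0.
Only in f80e's history (behind): {07f9, f80e} — 2.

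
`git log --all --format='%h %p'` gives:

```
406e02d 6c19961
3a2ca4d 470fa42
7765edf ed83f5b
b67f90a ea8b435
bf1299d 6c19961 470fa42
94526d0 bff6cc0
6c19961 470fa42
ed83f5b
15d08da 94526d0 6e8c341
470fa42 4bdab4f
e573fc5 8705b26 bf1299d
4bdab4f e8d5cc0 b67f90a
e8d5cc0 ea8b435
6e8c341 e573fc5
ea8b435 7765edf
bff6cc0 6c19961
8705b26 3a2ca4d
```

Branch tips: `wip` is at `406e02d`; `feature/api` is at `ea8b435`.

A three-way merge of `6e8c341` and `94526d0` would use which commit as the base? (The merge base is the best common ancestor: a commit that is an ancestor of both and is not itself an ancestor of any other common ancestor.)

Ancestors of 6e8c341: {3a2ca4d, 470fa42, 4bdab4f, 6c19961, 6e8c341, 7765edf, 8705b26, b67f90a, bf1299d, e573fc5, e8d5cc0, ea8b435, ed83f5b}.
Ancestors of 94526d0: {470fa42, 4bdab4f, 6c19961, 7765edf, 94526d0, b67f90a, bff6cc0, e8d5cc0, ea8b435, ed83f5b}.
Common ancestors: {470fa42, 4bdab4f, 6c19961, 7765edf, b67f90a, e8d5cc0, ea8b435, ed83f5b}.
Among these, 6c19961 is not an ancestor of any other common ancestor — it is the merge base.

6c19961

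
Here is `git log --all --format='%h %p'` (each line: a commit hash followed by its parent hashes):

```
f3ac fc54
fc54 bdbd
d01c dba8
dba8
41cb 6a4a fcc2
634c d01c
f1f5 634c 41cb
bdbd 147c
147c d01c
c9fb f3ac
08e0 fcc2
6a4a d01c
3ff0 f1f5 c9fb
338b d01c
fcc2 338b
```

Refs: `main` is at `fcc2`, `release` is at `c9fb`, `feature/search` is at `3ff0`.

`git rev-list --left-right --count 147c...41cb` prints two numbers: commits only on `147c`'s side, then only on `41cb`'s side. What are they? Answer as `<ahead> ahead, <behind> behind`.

Reachable from 147c: {147c, d01c, dba8}.
Reachable from 41cb: {338b, 41cb, 6a4a, d01c, dba8, fcc2}.
Only in 147c's history (ahead): {147c} — 1.
Only in 41cb's history (behind): {338b, 41cb, 6a4a, fcc2} — 4.

1 ahead, 4 behind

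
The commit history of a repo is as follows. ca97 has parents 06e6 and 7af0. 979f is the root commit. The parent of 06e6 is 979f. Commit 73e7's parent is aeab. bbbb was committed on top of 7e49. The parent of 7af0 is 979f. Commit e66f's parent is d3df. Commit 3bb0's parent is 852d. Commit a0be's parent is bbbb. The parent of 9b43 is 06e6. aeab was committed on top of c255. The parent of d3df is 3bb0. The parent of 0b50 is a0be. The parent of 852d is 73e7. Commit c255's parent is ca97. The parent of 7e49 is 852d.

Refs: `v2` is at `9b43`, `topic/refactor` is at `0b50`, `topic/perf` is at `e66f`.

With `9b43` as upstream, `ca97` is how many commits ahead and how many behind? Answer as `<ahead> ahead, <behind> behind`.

Reachable from ca97: {06e6, 7af0, 979f, ca97}.
Reachable from 9b43: {06e6, 979f, 9b43}.
Only in ca97's history (ahead): {7af0, ca97} — 2.
Only in 9b43's history (behind): {9b43} — 1.

2 ahead, 1 behind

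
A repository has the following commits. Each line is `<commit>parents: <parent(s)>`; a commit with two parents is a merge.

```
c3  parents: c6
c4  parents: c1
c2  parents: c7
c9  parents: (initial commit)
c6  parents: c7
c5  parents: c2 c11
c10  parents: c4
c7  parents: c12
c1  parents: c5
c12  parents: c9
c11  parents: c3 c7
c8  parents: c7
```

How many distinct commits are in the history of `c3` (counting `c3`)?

Walking parent pointers from c3: reachable set = {c12, c3, c6, c7, c9}.
That is 5 commits.

5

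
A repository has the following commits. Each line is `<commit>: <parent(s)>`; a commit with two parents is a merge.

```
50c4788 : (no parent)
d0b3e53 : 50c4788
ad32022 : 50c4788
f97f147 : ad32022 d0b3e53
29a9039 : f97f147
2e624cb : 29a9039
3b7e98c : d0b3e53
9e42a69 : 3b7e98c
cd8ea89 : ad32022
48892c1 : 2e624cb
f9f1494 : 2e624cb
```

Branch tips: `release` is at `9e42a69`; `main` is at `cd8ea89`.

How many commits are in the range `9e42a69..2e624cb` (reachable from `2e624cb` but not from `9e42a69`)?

4

Reachable from 2e624cb: {29a9039, 2e624cb, 50c4788, ad32022, d0b3e53, f97f147}.
Reachable from 9e42a69: {3b7e98c, 50c4788, 9e42a69, d0b3e53}.
In 2e624cb's history but not 9e42a69's: {29a9039, 2e624cb, ad32022, f97f147} — 4 commits.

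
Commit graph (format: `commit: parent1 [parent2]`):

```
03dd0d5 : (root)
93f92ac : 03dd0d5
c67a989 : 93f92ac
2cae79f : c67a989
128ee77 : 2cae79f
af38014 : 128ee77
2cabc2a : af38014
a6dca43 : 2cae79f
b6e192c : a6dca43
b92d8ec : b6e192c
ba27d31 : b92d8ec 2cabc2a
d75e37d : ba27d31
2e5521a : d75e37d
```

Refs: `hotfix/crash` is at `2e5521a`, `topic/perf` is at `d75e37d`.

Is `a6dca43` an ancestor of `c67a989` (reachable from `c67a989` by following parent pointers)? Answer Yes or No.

No

Ancestors of c67a989: {03dd0d5, 93f92ac, c67a989}.
a6dca43 is not in that set, so it is not an ancestor of c67a989.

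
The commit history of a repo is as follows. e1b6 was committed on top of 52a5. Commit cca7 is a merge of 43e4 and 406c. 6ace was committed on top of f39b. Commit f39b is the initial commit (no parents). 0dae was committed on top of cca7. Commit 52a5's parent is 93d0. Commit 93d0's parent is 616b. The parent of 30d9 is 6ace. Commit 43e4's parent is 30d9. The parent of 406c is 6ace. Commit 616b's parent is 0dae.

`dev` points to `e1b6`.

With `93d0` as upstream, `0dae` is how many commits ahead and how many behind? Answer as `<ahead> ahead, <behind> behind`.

Reachable from 0dae: {0dae, 30d9, 406c, 43e4, 6ace, cca7, f39b}.
Reachable from 93d0: {0dae, 30d9, 406c, 43e4, 616b, 6ace, 93d0, cca7, f39b}.
Only in 0dae's history (ahead): {} — 0.
Only in 93d0's history (behind): {616b, 93d0} — 2.

0 ahead, 2 behind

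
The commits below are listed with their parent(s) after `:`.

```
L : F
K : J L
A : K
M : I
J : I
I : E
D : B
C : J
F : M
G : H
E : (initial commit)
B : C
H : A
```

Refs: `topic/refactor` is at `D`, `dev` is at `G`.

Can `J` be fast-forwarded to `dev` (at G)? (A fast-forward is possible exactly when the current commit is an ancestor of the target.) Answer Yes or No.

Yes

A fast-forward from J to G is possible iff J is an ancestor of G.
Ancestors of G: {A, E, F, G, H, I, J, K, L, M}.
J is among them, so fast-forward is possible.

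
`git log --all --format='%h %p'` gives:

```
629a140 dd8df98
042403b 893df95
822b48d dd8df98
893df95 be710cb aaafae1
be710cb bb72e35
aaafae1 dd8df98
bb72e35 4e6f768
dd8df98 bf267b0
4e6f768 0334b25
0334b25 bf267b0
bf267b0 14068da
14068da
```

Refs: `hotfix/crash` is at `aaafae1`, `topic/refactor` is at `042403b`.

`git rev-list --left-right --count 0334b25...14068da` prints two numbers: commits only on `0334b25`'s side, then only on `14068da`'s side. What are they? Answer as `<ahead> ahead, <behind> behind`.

Reachable from 0334b25: {0334b25, 14068da, bf267b0}.
Reachable from 14068da: {14068da}.
Only in 0334b25's history (ahead): {0334b25, bf267b0} — 2.
Only in 14068da's history (behind): {} — 0.

2 ahead, 0 behind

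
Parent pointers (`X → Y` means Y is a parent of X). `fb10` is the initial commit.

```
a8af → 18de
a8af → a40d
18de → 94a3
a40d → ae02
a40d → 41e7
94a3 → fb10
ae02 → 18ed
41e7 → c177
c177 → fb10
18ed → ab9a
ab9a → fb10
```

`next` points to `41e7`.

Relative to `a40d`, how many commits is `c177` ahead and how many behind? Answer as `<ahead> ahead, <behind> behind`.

0 ahead, 5 behind

Reachable from c177: {c177, fb10}.
Reachable from a40d: {18ed, 41e7, a40d, ab9a, ae02, c177, fb10}.
Only in c177's history (ahead): {} — 0.
Only in a40d's history (behind): {18ed, 41e7, a40d, ab9a, ae02} — 5.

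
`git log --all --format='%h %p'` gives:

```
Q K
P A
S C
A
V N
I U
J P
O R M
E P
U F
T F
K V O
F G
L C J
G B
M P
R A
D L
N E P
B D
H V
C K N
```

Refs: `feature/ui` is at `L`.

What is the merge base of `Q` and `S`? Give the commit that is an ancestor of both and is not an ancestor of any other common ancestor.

Ancestors of Q: {A, E, K, M, N, O, P, Q, R, V}.
Ancestors of S: {A, C, E, K, M, N, O, P, R, S, V}.
Common ancestors: {A, E, K, M, N, O, P, R, V}.
Among these, K is not an ancestor of any other common ancestor — it is the merge base.

K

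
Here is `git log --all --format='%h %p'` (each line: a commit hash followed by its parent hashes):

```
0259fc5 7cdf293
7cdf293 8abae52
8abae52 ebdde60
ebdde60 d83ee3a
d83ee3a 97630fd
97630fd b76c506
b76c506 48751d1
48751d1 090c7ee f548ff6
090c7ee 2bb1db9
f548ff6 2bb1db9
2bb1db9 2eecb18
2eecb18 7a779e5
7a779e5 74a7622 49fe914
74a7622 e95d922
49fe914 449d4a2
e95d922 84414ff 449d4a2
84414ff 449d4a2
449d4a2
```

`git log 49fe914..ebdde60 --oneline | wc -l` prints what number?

13

Reachable from ebdde60: {090c7ee, 2bb1db9, 2eecb18, 449d4a2, 48751d1, 49fe914, 74a7622, 7a779e5, 84414ff, 97630fd, b76c506, d83ee3a, e95d922, ebdde60, f548ff6}.
Reachable from 49fe914: {449d4a2, 49fe914}.
In ebdde60's history but not 49fe914's: {090c7ee, 2bb1db9, 2eecb18, 48751d1, 74a7622, 7a779e5, 84414ff, 97630fd, b76c506, d83ee3a, e95d922, ebdde60, f548ff6} — 13 commits.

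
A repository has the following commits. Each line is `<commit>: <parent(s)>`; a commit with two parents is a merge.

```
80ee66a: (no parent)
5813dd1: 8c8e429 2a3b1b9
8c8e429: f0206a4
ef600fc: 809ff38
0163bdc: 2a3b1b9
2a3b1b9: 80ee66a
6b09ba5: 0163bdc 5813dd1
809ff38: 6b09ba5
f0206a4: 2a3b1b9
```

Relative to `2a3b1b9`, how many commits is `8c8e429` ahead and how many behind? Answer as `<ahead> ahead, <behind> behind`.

2 ahead, 0 behind

Reachable from 8c8e429: {2a3b1b9, 80ee66a, 8c8e429, f0206a4}.
Reachable from 2a3b1b9: {2a3b1b9, 80ee66a}.
Only in 8c8e429's history (ahead): {8c8e429, f0206a4} — 2.
Only in 2a3b1b9's history (behind): {} — 0.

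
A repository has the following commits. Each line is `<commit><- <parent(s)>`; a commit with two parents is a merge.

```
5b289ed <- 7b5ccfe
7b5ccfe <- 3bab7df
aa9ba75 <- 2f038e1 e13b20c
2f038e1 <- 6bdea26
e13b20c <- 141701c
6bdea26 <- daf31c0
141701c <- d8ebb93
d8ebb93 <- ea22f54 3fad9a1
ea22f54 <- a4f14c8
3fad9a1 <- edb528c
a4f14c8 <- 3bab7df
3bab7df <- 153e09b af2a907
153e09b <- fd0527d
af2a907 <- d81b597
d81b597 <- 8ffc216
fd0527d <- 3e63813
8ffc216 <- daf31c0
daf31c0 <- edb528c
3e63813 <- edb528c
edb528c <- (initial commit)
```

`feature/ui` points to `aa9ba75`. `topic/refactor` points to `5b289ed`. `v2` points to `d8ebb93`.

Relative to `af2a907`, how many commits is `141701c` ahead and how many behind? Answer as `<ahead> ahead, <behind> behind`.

Reachable from 141701c: {141701c, 153e09b, 3bab7df, 3e63813, 3fad9a1, 8ffc216, a4f14c8, af2a907, d81b597, d8ebb93, daf31c0, ea22f54, edb528c, fd0527d}.
Reachable from af2a907: {8ffc216, af2a907, d81b597, daf31c0, edb528c}.
Only in 141701c's history (ahead): {141701c, 153e09b, 3bab7df, 3e63813, 3fad9a1, a4f14c8, d8ebb93, ea22f54, fd0527d} — 9.
Only in af2a907's history (behind): {} — 0.

9 ahead, 0 behind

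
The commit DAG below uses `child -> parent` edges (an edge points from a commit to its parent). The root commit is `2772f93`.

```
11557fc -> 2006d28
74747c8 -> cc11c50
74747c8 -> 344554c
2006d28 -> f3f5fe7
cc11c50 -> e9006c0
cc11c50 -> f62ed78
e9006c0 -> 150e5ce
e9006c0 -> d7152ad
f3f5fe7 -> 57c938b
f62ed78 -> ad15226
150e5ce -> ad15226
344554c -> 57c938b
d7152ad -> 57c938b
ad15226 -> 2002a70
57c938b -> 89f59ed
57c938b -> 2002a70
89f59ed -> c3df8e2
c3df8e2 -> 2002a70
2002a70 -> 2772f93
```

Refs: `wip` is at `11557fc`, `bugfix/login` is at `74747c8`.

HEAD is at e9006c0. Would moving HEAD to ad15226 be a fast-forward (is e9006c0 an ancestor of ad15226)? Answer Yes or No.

A fast-forward from e9006c0 to ad15226 is possible iff e9006c0 is an ancestor of ad15226.
Ancestors of ad15226: {2002a70, 2772f93, ad15226}.
e9006c0 is not among them, so fast-forward is not possible.

No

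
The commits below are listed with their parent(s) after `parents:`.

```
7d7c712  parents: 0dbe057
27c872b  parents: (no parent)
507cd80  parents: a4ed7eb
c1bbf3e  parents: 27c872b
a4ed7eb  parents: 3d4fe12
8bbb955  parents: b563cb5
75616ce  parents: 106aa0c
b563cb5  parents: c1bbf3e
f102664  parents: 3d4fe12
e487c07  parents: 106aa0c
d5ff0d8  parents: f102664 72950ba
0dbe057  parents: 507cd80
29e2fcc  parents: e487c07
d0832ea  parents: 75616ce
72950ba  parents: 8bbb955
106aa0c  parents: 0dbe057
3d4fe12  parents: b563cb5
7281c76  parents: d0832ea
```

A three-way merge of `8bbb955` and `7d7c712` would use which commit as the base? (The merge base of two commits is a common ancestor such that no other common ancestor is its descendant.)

b563cb5

Ancestors of 8bbb955: {27c872b, 8bbb955, b563cb5, c1bbf3e}.
Ancestors of 7d7c712: {0dbe057, 27c872b, 3d4fe12, 507cd80, 7d7c712, a4ed7eb, b563cb5, c1bbf3e}.
Common ancestors: {27c872b, b563cb5, c1bbf3e}.
Among these, b563cb5 is not an ancestor of any other common ancestor — it is the merge base.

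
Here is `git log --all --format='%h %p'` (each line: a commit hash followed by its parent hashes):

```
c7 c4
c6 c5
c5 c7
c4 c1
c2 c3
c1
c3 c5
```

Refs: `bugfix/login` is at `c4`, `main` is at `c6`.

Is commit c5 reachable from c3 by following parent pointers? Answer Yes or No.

Yes

Ancestors of c3 (commits reachable by following parents): {c1, c3, c4, c5, c7}.
c5 is in that set, so it is an ancestor of c3.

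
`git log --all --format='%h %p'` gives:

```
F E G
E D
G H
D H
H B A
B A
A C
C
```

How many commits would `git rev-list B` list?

3

Walking parent pointers from B: reachable set = {A, B, C}.
That is 3 commits.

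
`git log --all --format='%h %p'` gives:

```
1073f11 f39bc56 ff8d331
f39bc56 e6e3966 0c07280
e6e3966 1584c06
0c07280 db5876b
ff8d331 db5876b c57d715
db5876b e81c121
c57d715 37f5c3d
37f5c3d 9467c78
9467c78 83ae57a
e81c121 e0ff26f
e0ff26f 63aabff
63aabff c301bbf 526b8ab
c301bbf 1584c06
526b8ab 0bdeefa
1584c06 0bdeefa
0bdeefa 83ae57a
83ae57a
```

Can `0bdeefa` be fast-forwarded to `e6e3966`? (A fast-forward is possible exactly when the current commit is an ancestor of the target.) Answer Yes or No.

A fast-forward from 0bdeefa to e6e3966 is possible iff 0bdeefa is an ancestor of e6e3966.
Ancestors of e6e3966: {0bdeefa, 1584c06, 83ae57a, e6e3966}.
0bdeefa is among them, so fast-forward is possible.

Yes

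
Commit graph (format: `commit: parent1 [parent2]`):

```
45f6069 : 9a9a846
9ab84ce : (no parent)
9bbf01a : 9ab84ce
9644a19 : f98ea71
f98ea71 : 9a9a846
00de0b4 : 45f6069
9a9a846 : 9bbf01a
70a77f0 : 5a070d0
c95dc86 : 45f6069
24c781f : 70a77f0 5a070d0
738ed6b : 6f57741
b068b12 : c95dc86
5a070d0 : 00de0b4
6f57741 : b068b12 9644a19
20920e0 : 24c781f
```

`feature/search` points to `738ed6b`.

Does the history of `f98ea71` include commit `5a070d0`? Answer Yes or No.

Ancestors of f98ea71: {9a9a846, 9ab84ce, 9bbf01a, f98ea71}.
5a070d0 is not in that set, so it is not an ancestor of f98ea71.

No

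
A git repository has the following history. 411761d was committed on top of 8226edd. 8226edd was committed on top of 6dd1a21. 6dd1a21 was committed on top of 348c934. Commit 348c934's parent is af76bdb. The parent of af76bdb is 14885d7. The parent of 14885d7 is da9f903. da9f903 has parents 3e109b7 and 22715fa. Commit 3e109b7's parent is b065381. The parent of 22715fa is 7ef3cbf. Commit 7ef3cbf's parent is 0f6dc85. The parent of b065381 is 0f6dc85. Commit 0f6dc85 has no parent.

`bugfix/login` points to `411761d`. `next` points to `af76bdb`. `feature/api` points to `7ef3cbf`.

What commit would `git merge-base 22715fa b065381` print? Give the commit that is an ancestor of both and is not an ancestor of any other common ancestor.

0f6dc85

Ancestors of 22715fa: {0f6dc85, 22715fa, 7ef3cbf}.
Ancestors of b065381: {0f6dc85, b065381}.
Common ancestors: {0f6dc85}.
The only common ancestor is 0f6dc85, so it is the merge base.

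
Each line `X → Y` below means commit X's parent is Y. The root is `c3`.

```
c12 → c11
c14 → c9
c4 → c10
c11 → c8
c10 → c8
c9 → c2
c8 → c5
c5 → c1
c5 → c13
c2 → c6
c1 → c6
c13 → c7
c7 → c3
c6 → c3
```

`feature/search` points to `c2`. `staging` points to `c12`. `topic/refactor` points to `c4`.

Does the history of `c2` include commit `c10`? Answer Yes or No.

Ancestors of c2: {c2, c3, c6}.
c10 is not in that set, so it is not an ancestor of c2.

No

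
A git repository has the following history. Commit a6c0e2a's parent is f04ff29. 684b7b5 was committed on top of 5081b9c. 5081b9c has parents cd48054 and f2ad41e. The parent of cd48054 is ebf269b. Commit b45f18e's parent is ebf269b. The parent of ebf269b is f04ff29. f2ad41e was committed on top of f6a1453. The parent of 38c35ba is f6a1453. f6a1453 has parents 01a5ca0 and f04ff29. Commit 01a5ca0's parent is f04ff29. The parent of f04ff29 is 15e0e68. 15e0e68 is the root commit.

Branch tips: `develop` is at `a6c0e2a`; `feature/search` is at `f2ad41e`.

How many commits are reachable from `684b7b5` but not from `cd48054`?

5

Reachable from 684b7b5: {01a5ca0, 15e0e68, 5081b9c, 684b7b5, cd48054, ebf269b, f04ff29, f2ad41e, f6a1453}.
Reachable from cd48054: {15e0e68, cd48054, ebf269b, f04ff29}.
In 684b7b5's history but not cd48054's: {01a5ca0, 5081b9c, 684b7b5, f2ad41e, f6a1453} — 5 commits.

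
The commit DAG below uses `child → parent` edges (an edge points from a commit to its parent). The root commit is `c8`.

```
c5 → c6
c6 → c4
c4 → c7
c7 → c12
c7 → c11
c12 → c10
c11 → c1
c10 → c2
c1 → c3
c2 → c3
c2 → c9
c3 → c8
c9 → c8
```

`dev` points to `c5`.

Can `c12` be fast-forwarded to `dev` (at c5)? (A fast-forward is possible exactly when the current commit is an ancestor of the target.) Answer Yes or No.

A fast-forward from c12 to c5 is possible iff c12 is an ancestor of c5.
Ancestors of c5: {c1, c10, c11, c12, c2, c3, c4, c5, c6, c7, c8, c9}.
c12 is among them, so fast-forward is possible.

Yes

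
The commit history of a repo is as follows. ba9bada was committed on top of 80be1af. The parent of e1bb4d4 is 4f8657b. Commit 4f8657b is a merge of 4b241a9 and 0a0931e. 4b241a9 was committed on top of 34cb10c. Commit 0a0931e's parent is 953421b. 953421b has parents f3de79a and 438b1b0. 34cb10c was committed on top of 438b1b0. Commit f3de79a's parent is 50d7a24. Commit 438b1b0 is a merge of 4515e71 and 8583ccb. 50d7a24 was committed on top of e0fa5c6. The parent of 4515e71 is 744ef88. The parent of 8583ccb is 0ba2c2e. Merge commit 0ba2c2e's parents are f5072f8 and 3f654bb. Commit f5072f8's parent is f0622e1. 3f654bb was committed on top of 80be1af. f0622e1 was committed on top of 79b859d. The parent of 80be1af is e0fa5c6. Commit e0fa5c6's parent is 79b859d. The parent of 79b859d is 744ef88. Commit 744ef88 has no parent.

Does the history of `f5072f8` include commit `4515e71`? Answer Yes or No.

No

Ancestors of f5072f8: {744ef88, 79b859d, f0622e1, f5072f8}.
4515e71 is not in that set, so it is not an ancestor of f5072f8.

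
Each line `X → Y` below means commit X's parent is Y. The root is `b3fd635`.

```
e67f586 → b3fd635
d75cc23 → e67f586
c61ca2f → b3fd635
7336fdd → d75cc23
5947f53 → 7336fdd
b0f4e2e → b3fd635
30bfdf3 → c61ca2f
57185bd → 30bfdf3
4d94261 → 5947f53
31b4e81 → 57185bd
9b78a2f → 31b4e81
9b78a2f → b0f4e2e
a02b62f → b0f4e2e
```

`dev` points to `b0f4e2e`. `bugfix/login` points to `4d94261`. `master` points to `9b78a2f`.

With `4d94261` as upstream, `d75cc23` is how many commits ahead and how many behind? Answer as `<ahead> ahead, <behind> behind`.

0 ahead, 3 behind

Reachable from d75cc23: {b3fd635, d75cc23, e67f586}.
Reachable from 4d94261: {4d94261, 5947f53, 7336fdd, b3fd635, d75cc23, e67f586}.
Only in d75cc23's history (ahead): {} — 0.
Only in 4d94261's history (behind): {4d94261, 5947f53, 7336fdd} — 3.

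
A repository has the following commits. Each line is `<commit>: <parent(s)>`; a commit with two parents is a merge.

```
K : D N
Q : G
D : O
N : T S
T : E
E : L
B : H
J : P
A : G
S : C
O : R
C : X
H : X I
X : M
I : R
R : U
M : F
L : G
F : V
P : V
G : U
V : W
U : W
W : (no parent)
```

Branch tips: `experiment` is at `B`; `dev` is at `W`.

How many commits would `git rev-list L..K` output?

Reachable from K: {C, D, E, F, G, K, L, M, N, O, R, S, T, U, V, W, X}.
Reachable from L: {G, L, U, W}.
In K's history but not L's: {C, D, E, F, K, M, N, O, R, S, T, V, X} — 13 commits.

13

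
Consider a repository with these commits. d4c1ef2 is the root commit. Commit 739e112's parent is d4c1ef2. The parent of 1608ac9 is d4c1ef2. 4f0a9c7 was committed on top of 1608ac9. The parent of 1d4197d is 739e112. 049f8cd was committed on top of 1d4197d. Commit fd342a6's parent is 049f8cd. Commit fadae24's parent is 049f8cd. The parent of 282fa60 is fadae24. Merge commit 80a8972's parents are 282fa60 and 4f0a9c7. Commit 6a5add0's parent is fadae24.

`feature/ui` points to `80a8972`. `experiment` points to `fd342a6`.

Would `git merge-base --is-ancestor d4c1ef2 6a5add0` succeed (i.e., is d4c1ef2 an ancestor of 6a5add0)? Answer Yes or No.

Ancestors of 6a5add0 (commits reachable by following parents): {049f8cd, 1d4197d, 6a5add0, 739e112, d4c1ef2, fadae24}.
d4c1ef2 is in that set, so it is an ancestor of 6a5add0.

Yes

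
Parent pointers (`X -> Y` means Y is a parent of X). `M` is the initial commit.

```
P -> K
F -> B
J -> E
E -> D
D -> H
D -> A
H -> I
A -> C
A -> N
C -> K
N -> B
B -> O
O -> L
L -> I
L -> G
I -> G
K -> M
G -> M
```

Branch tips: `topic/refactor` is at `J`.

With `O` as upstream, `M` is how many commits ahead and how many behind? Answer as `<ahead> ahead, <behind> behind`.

Reachable from M: {M}.
Reachable from O: {G, I, L, M, O}.
Only in M's history (ahead): {} — 0.
Only in O's history (behind): {G, I, L, O} — 4.

0 ahead, 4 behind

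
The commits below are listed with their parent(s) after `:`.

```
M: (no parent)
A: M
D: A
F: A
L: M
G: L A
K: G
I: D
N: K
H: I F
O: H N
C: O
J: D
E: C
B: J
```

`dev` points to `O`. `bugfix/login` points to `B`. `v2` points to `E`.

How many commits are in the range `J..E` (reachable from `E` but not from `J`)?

Reachable from E: {A, C, D, E, F, G, H, I, K, L, M, N, O}.
Reachable from J: {A, D, J, M}.
In E's history but not J's: {C, E, F, G, H, I, K, L, N, O} — 10 commits.

10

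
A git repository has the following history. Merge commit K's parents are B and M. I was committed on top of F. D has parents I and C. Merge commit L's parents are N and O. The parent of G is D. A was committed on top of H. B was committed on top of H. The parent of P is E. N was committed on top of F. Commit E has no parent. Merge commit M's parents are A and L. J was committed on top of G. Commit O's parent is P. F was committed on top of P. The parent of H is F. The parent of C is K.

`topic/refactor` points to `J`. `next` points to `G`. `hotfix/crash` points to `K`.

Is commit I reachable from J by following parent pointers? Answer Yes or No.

Yes

Ancestors of J (commits reachable by following parents): {A, B, C, D, E, F, G, H, I, J, K, L, M, N, O, P}.
I is in that set, so it is an ancestor of J.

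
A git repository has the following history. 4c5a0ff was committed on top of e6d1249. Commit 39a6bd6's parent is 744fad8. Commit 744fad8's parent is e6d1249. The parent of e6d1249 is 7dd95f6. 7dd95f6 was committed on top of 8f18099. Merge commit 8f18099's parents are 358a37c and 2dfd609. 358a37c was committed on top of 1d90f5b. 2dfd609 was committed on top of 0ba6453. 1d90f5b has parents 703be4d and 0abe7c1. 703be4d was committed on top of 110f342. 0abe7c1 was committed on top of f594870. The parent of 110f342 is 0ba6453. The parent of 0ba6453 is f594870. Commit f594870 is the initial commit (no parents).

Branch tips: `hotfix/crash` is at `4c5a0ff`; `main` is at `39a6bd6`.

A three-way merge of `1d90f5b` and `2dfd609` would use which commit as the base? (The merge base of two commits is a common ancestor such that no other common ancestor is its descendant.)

Ancestors of 1d90f5b: {0abe7c1, 0ba6453, 110f342, 1d90f5b, 703be4d, f594870}.
Ancestors of 2dfd609: {0ba6453, 2dfd609, f594870}.
Common ancestors: {0ba6453, f594870}.
Among these, 0ba6453 is not an ancestor of any other common ancestor — it is the merge base.

0ba6453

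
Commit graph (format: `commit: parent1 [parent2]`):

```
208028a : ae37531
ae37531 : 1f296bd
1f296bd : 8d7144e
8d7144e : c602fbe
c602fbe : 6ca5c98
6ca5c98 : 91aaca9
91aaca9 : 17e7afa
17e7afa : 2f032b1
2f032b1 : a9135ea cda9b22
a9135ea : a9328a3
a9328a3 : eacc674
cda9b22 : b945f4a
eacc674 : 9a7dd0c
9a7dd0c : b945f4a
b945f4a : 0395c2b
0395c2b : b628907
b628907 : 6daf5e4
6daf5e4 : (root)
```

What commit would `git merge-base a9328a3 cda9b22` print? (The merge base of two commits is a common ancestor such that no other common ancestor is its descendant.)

Ancestors of a9328a3: {0395c2b, 6daf5e4, 9a7dd0c, a9328a3, b628907, b945f4a, eacc674}.
Ancestors of cda9b22: {0395c2b, 6daf5e4, b628907, b945f4a, cda9b22}.
Common ancestors: {0395c2b, 6daf5e4, b628907, b945f4a}.
Among these, b945f4a is not an ancestor of any other common ancestor — it is the merge base.

b945f4a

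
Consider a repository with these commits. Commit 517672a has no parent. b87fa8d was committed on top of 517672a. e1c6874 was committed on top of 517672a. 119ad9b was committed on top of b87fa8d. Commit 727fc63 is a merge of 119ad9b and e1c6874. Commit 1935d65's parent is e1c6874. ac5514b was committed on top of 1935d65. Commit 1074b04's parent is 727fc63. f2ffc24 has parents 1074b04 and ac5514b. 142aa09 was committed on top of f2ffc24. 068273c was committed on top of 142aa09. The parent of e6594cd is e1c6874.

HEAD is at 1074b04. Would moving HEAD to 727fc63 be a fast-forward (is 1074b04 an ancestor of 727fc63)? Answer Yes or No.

No

A fast-forward from 1074b04 to 727fc63 is possible iff 1074b04 is an ancestor of 727fc63.
Ancestors of 727fc63: {119ad9b, 517672a, 727fc63, b87fa8d, e1c6874}.
1074b04 is not among them, so fast-forward is not possible.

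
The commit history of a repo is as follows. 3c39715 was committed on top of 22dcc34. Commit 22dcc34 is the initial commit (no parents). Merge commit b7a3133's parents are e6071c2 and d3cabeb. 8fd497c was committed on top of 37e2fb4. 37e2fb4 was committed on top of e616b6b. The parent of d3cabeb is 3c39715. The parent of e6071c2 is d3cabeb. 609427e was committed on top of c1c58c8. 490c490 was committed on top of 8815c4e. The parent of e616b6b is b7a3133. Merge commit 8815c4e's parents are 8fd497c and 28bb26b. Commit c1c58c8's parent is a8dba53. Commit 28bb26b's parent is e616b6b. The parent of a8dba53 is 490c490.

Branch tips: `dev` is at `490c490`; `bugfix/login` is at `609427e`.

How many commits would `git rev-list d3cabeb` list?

3

Walking parent pointers from d3cabeb: reachable set = {22dcc34, 3c39715, d3cabeb}.
That is 3 commits.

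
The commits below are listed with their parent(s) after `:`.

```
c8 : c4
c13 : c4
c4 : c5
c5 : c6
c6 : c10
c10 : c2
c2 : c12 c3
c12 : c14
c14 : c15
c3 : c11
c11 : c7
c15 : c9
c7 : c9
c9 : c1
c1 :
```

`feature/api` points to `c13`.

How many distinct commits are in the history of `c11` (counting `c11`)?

Walking parent pointers from c11: reachable set = {c1, c11, c7, c9}.
That is 4 commits.

4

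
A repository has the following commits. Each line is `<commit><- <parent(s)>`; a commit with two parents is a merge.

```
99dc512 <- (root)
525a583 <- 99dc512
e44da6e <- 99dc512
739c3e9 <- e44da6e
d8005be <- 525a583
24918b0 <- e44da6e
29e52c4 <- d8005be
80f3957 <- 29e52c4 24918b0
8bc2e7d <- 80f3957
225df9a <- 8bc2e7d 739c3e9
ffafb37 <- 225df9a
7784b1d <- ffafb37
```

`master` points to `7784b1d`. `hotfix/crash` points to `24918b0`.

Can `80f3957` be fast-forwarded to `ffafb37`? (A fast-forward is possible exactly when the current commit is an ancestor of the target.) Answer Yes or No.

A fast-forward from 80f3957 to ffafb37 is possible iff 80f3957 is an ancestor of ffafb37.
Ancestors of ffafb37: {225df9a, 24918b0, 29e52c4, 525a583, 739c3e9, 80f3957, 8bc2e7d, 99dc512, d8005be, e44da6e, ffafb37}.
80f3957 is among them, so fast-forward is possible.

Yes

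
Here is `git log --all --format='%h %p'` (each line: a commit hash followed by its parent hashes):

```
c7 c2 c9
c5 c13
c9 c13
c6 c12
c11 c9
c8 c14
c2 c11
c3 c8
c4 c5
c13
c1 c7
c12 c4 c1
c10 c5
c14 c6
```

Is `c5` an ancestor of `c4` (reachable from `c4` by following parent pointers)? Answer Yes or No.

Yes

Ancestors of c4 (commits reachable by following parents): {c13, c4, c5}.
c5 is in that set, so it is an ancestor of c4.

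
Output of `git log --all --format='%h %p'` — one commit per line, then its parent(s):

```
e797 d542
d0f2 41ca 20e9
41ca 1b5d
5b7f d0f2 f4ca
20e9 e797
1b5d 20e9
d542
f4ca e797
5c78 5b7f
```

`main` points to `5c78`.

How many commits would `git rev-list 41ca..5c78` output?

Reachable from 5c78: {1b5d, 20e9, 41ca, 5b7f, 5c78, d0f2, d542, e797, f4ca}.
Reachable from 41ca: {1b5d, 20e9, 41ca, d542, e797}.
In 5c78's history but not 41ca's: {5b7f, 5c78, d0f2, f4ca} — 4 commits.

4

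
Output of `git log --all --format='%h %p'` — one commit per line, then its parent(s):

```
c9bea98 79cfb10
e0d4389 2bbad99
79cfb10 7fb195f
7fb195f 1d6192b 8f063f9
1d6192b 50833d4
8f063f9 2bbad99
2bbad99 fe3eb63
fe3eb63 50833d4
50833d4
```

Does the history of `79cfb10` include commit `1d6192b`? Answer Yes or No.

Ancestors of 79cfb10 (commits reachable by following parents): {1d6192b, 2bbad99, 50833d4, 79cfb10, 7fb195f, 8f063f9, fe3eb63}.
1d6192b is in that set, so it is an ancestor of 79cfb10.

Yes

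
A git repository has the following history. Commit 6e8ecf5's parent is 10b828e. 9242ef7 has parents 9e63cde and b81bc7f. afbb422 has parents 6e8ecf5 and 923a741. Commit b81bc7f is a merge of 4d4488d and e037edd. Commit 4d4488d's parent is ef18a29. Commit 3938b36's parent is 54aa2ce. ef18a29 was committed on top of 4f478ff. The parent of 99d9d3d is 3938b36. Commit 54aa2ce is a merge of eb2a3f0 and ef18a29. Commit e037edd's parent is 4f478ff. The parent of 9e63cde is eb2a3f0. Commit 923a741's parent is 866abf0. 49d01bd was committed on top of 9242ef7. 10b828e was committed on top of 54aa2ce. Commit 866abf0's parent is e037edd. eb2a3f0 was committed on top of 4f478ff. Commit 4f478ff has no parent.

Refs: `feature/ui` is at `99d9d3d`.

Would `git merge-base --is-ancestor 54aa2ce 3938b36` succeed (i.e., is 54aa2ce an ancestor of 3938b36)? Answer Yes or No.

Yes

Ancestors of 3938b36 (commits reachable by following parents): {3938b36, 4f478ff, 54aa2ce, eb2a3f0, ef18a29}.
54aa2ce is in that set, so it is an ancestor of 3938b36.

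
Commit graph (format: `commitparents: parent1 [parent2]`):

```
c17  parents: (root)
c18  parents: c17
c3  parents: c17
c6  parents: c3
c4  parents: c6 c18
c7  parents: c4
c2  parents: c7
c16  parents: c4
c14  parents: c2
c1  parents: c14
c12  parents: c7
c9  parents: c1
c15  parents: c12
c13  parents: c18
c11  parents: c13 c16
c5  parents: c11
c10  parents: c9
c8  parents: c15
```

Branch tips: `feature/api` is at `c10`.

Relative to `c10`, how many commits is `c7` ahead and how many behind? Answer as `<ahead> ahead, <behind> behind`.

0 ahead, 5 behind

Reachable from c7: {c17, c18, c3, c4, c6, c7}.
Reachable from c10: {c1, c10, c14, c17, c18, c2, c3, c4, c6, c7, c9}.
Only in c7's history (ahead): {} — 0.
Only in c10's history (behind): {c1, c10, c14, c2, c9} — 5.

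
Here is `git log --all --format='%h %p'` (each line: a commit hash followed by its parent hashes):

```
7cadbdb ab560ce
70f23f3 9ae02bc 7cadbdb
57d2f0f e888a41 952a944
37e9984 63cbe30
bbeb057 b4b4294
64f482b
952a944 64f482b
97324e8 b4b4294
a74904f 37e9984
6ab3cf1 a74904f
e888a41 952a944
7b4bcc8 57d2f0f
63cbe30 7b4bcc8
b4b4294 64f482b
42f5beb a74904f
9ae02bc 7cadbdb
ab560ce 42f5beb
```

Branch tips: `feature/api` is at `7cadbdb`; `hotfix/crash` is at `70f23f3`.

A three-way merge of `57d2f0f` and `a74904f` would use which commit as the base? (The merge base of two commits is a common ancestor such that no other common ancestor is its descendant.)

57d2f0f

Ancestors of 57d2f0f: {57d2f0f, 64f482b, 952a944, e888a41}.
Ancestors of a74904f: {37e9984, 57d2f0f, 63cbe30, 64f482b, 7b4bcc8, 952a944, a74904f, e888a41}.
Common ancestors: {57d2f0f, 64f482b, 952a944, e888a41}.
Among these, 57d2f0f is not an ancestor of any other common ancestor — it is the merge base.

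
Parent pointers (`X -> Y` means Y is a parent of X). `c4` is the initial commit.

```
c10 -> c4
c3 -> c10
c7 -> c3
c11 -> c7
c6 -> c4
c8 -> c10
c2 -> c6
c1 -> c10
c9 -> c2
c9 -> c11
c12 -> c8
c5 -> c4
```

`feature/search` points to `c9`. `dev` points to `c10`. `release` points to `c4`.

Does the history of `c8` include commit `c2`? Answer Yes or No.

Ancestors of c8: {c10, c4, c8}.
c2 is not in that set, so it is not an ancestor of c8.

No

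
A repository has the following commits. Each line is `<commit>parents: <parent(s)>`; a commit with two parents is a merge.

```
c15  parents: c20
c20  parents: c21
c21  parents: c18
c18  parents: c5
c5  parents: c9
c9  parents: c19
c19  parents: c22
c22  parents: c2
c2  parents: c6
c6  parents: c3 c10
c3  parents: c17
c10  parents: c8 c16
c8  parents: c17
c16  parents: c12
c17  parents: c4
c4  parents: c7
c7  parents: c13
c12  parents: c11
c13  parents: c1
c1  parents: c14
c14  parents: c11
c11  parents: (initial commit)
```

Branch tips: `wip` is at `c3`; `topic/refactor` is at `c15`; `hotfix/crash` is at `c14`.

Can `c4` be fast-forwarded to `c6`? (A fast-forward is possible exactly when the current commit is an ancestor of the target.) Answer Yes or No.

Yes

A fast-forward from c4 to c6 is possible iff c4 is an ancestor of c6.
Ancestors of c6: {c1, c10, c11, c12, c13, c14, c16, c17, c3, c4, c6, c7, c8}.
c4 is among them, so fast-forward is possible.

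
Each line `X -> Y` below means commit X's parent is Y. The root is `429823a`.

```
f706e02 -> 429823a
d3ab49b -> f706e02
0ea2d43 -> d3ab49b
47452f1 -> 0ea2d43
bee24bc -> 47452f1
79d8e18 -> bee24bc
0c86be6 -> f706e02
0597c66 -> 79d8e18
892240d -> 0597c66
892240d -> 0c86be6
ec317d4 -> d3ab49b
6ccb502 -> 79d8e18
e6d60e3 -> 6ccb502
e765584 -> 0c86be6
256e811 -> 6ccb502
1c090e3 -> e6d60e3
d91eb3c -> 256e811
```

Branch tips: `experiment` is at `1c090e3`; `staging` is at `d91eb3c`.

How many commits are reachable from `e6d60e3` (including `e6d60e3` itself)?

9

Walking parent pointers from e6d60e3: reachable set = {0ea2d43, 429823a, 47452f1, 6ccb502, 79d8e18, bee24bc, d3ab49b, e6d60e3, f706e02}.
That is 9 commits.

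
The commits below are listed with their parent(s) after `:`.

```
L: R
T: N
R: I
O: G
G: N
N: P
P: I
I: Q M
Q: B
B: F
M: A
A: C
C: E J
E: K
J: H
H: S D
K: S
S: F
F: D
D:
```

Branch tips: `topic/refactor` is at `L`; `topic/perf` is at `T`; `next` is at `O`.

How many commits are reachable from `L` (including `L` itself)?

15

Walking parent pointers from L: reachable set = {A, B, C, D, E, F, H, I, J, K, L, M, Q, R, S}.
That is 15 commits.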